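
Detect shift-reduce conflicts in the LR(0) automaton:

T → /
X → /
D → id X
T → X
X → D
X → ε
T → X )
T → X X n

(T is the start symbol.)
A shift-reduce conflict occurs when an LR(0) state has both:
  - a complete (reduce) item [A → α .] (dot at the end), and
  - a shift item [B → β . c γ] (dot before a terminal).

Augment with T' → T and build the canonical LR(0) collection (I0 = CLOSURE({[T' → . T]}), then GOTO on every symbol after a dot until no new states appear). It has 11 states:
  I0: { [D → . id X], [T → . /], [T → . X )], [T → . X X n], [T → . X], [T' → . T], [X → . /], [X → . D], [X → .] }  — shift, reduce
  I1: { [T → / .], [X → / .] }  — 2 reduces
  I2: { [X → D .] }  — reduce
  I3: { [T' → T .] }  — accept
  I4: { [D → . id X], [T → X . )], [T → X . X n], [T → X .], [X → . /], [X → . D], [X → .] }  — shift, 2 reduces
  I5: { [D → . id X], [D → id . X], [X → . /], [X → . D], [X → .] }  — shift, reduce
  I6: { [X → / .] }  — reduce
  I7: { [D → id X .] }  — reduce
  I8: { [T → X ) .] }  — reduce
  I9: { [T → X X . n] }  — shift
  I10: { [T → X X n .] }  — reduce

I0 contains reduce item [X → .] and shift items [D → . id X], [T → . /], [X → . /] — shift-reduce conflict.
I4 contains reduce items [T → X .], [X → .] and shift items [D → . id X], [T → X . )], [X → . /] — shift-reduce conflict.
I5 contains reduce item [X → .] and shift items [D → . id X], [X → . /] — shift-reduce conflict.

Answer: Yes — I0: [X → .] vs [D → . id X]; I4: [T → X .] vs [D → . id X]; I5: [X → .] vs [D → . id X]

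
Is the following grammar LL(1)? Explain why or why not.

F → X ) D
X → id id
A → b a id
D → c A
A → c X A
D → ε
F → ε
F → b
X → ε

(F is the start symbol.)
A grammar is LL(1) if for each non-terminal N with multiple productions, the predict sets of those productions are pairwise disjoint, where PREDICT(N → α) = (FIRST(α) \ {ε}) ∪ (FOLLOW(N) if α ⇒* ε).

Relevant sets:
  FIRST(X) = { 'id', ε }
  FOLLOW(F) = { $ }
  FOLLOW(X) = { ')', 'b', 'c' }
  FOLLOW(D) = { $ }

For F:
  PREDICT(F → X ')' D) = { ')', 'id' }
  PREDICT(F → ε) = { $ }
  PREDICT(F → b) = { 'b' }
For X:
  PREDICT(X → id id) = { 'id' }
  PREDICT(X → ε) = { ')', 'b', 'c' }
For A:
  PREDICT(A → b a id) = { 'b' }
  PREDICT(A → c X A) = { 'c' }
For D:
  PREDICT(D → c A) = { 'c' }
  PREDICT(D → ε) = { $ }

All predict sets are disjoint. The grammar IS LL(1).

Answer: Yes, the grammar is LL(1).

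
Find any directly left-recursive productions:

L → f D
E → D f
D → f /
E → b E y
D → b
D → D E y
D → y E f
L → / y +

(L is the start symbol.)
Yes, D is left-recursive

L → f D: starts with f
E → D f: starts with D
D → f /: starts with f
E → b E y: starts with b
D → b: starts with b
D → D E y: LEFT RECURSIVE (starts with D)
D → y E f: starts with y
L → / y +: starts with '/'

The grammar has direct left recursion on: D.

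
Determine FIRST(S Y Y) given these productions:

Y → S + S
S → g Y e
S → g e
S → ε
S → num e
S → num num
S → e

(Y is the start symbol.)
FIRST sets of the non-terminals involved (from the grammar, by fixed-point iteration):
  FIRST(S) = { 'e', 'g', 'num', ε }
  FIRST(Y) = { '+', 'e', 'g', 'num' }

To compute FIRST(S Y Y), process the symbols left to right:
Symbol S is a non-terminal. Add FIRST(S) \ {ε} = { 'e', 'g', 'num' }
S is nullable (ε ∈ FIRST(S)), continue to the next symbol.
Symbol Y is a non-terminal. Add FIRST(Y) \ {ε} = { '+', 'e', 'g', 'num' }
Y is not nullable (ε ∉ FIRST(Y)), so stop here.
FIRST(S Y Y) = { '+', 'e', 'g', 'num' }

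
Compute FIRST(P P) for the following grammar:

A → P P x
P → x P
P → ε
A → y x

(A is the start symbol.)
FIRST sets of the non-terminals involved (from the grammar, by fixed-point iteration):
  FIRST(P) = { 'x', ε }

To compute FIRST(P P), process the symbols left to right:
Symbol P is a non-terminal. Add FIRST(P) \ {ε} = { 'x' }
P is nullable (ε ∈ FIRST(P)), continue to the next symbol.
Symbol P is a non-terminal. Add FIRST(P) \ {ε} = { 'x' }
P is nullable (ε ∈ FIRST(P)), continue to the next symbol.
All symbols are nullable, so ε is in the result.
FIRST(P P) = { 'x', ε }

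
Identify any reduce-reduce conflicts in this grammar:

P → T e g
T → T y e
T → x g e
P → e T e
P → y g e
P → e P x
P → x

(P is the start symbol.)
A reduce-reduce conflict occurs when an LR(0) state has two complete items [A → α .] and [B → β .] — both call for a reduction, and with no lookahead the parser cannot choose between them.

Augment with P' → P and build the canonical LR(0) collection (I0 = CLOSURE({[P' → . P]}), then GOTO on every symbol after a dot until no new states appear). It has 18 states:
  I0: { [P → . T e g], [P → . e P x], [P → . e T e], [P → . x], [P → . y g e], [P' → . P], [T → . T y e], [T → . x g e] }  — shift
  I1: { [P' → P .] }  — accept
  I2: { [P → T . e g], [T → T . y e] }  — shift
  I3: { [P → . T e g], [P → . e P x], [P → . e T e], [P → . x], [P → . y g e], [P → e . P x], [P → e . T e], [T → . T y e], [T → . x g e] }  — shift
  I4: { [P → x .], [T → x . g e] }  — shift, reduce
  I5: { [P → y . g e] }  — shift
  I6: { [P → y g . e] }  — shift
  I7: { [P → y g e .] }  — reduce
  I8: { [T → x g . e] }  — shift
  I9: { [T → x g e .] }  — reduce
  I10: { [P → e P . x] }  — shift
  I11: { [P → T . e g], [P → e T . e], [T → T . y e] }  — shift
  I12: { [P → T e . g], [P → e T e .] }  — shift, reduce
  I13: { [T → T y . e] }  — shift
  I14: { [T → T y e .] }  — reduce
  I15: { [P → T e g .] }  — reduce
  I16: { [P → e P x .] }  — reduce
  I17: { [P → T e . g] }  — shift

No state contains more than one complete item.

Answer: No reduce-reduce conflicts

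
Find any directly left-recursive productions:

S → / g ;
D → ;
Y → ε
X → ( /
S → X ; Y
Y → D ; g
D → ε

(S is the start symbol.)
No direct left recursion

Direct left recursion occurs when N → N α for some non-terminal N (the right-hand side begins with the left-hand side itself).

S → / g ;: starts with '/'
D → ;: starts with ';'
Y → ε: starts with ε
X → ( /: starts with '('
S → X ; Y: starts with X
Y → D ; g: starts with D
D → ε: starts with ε

No direct left recursion found.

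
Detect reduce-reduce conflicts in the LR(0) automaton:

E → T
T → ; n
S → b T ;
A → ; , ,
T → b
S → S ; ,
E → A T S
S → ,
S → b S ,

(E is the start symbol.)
No reduce-reduce conflicts

A reduce-reduce conflict occurs when an LR(0) state has two complete items [A → α .] and [B → β .] — both call for a reduction, and with no lookahead the parser cannot choose between them.

Augment with E' → E and build the canonical LR(0) collection (I0 = CLOSURE({[E' → . E]}), then GOTO on every symbol after a dot until no new states appear). It has 21 states:
  I0: { [A → . ; , ,], [E → . A T S], [E → . T], [E' → . E], [T → . ; n], [T → . b] }  — shift
  I1: { [A → ; . , ,], [T → ; . n] }  — shift
  I2: { [E → A . T S], [T → . ; n], [T → . b] }  — shift
  I3: { [E' → E .] }  — accept
  I4: { [E → T .] }  — reduce
  I5: { [T → b .] }  — reduce
  I6: { [T → ; . n] }  — shift
  I7: { [E → A T . S], [S → . ,], [S → . S ; ,], [S → . b S ,], [S → . b T ;] }  — shift
  I8: { [S → , .] }  — reduce
  I9: { [E → A T S .], [S → S . ; ,] }  — shift, reduce
  I10: { [S → . ,], [S → . S ; ,], [S → . b S ,], [S → . b T ;], [S → b . S ,], [S → b . T ;], [T → . ; n], [T → . b] }  — shift
  I11: { [S → S . ; ,], [S → b S . ,] }  — shift
  I12: { [S → b T . ;] }  — shift
  I13: { [S → . ,], [S → . S ; ,], [S → . b S ,], [S → . b T ;], [S → b . S ,], [S → b . T ;], [T → . ; n], [T → . b], [T → b .] }  — shift, reduce
  I14: { [S → b T ; .] }  — reduce
  I15: { [S → b S , .] }  — reduce
  I16: { [S → S ; . ,] }  — shift
  I17: { [S → S ; , .] }  — reduce
  I18: { [T → ; n .] }  — reduce
  I19: { [A → ; , . ,] }  — shift
  I20: { [A → ; , , .] }  — reduce

No state contains more than one complete item.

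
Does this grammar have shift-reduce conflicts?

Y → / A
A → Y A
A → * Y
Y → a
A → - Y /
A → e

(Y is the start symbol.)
A shift-reduce conflict occurs when an LR(0) state has both:
  - a complete (reduce) item [A → α .] (dot at the end), and
  - a shift item [B → β . c γ] (dot before a terminal).

Augment with Y' → Y and build the canonical LR(0) collection (I0 = CLOSURE({[Y' → . Y]}), then GOTO on every symbol after a dot until no new states appear). It has 13 states:
  I0: { [Y → . / A], [Y → . a], [Y' → . Y] }  — shift
  I1: { [A → . * Y], [A → . - Y /], [A → . Y A], [A → . e], [Y → . / A], [Y → . a], [Y → / . A] }  — shift
  I2: { [Y' → Y .] }  — accept
  I3: { [Y → a .] }  — reduce
  I4: { [A → * . Y], [Y → . / A], [Y → . a] }  — shift
  I5: { [A → - . Y /], [Y → . / A], [Y → . a] }  — shift
  I6: { [Y → / A .] }  — reduce
  I7: { [A → . * Y], [A → . - Y /], [A → . Y A], [A → . e], [A → Y . A], [Y → . / A], [Y → . a] }  — shift
  I8: { [A → e .] }  — reduce
  I9: { [A → Y A .] }  — reduce
  I10: { [A → - Y . /] }  — shift
  I11: { [A → - Y / .] }  — reduce
  I12: { [A → * Y .] }  — reduce

No state contains both a complete item and a shift item.

Answer: No shift-reduce conflicts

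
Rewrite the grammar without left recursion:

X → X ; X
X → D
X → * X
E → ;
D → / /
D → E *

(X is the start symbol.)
X is directly left-recursive. The standard transformation for
  A → A α₁ | ... | A α_m | β₁ | ... | β_n
is
  A  → β₁ A' | ... | β_n A'
  A' → α₁ A' | ... | α_m A' | ε

X → D becomes X → D X'
X → * X becomes X → * X X'
X → X ; X becomes X' → ; X X'
Add X' → ε

Productions for other non-terminals are unchanged:
  E → ;
  D → / /
  D → E *

Resulting grammar:
X → D X'
X → * X X'
X' → ; X X'
X' → ε
E → ;
D → / /
D → E *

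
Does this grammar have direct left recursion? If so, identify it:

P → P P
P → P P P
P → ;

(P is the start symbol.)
Yes, P is left-recursive

P → P P: LEFT RECURSIVE (starts with P)
P → P P P: LEFT RECURSIVE (starts with P)
P → ;: starts with ';'

The grammar has direct left recursion on: P.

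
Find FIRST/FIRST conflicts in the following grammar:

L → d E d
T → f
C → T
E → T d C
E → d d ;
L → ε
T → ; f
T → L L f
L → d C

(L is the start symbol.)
Yes. L → d E d / L → d C on { 'd' }; T → f / T → L L f on { 'f' }; E → T d C / E → d d ';' on { 'd' }

A FIRST/FIRST conflict occurs when two productions N → α and N → β for the same non-terminal have FIRST(α) ∩ FIRST(β) ≠ ∅ (with ε ∈ FIRST of a nullable right-hand side, so two nullable alternatives also conflict).

FIRST sets of the non-terminals at (or reachable through a nullable prefix from) the front of some alternative:
  FIRST(L) = { 'd', ε }
  FIRST(T) = { ';', 'd', 'f' }

Productions for L:
  L → d E d: FIRST = { 'd' }
  L → ε: FIRST = { ε }
  L → d C: FIRST = { 'd' }
Productions for T:
  T → f: FIRST = { 'f' }
  T → ; f: FIRST = { ';' }
  T → L L f: FIRST = { 'd', 'f' }
Productions for E:
  E → T d C: FIRST = { ';', 'd', 'f' }
  E → d d ;: FIRST = { 'd' }
C has only one production, so no FIRST/FIRST conflict is possible there.

Conflict for L: L → d E d and L → d C
  Overlap: { 'd' }
Conflict for T: T → f and T → L L f
  Overlap: { 'f' }
Conflict for E: E → T d C and E → d d ;
  Overlap: { 'd' }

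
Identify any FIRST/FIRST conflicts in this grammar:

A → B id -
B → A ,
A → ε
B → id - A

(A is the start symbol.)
A FIRST/FIRST conflict occurs when two productions N → α and N → β for the same non-terminal have FIRST(α) ∩ FIRST(β) ≠ ∅ (with ε ∈ FIRST of a nullable right-hand side, so two nullable alternatives also conflict).

FIRST sets of the non-terminals at (or reachable through a nullable prefix from) the front of some alternative:
  FIRST(B) = { ',', 'id' }
  FIRST(A) = { ',', 'id', ε }

Productions for A:
  A → B id -: FIRST = { ',', 'id' }
  A → ε: FIRST = { ε }
Productions for B:
  B → A ,: FIRST = { ',', 'id' }
  B → id - A: FIRST = { 'id' }

Conflict for B: B → A , and B → id - A
  Overlap: { 'id' }

Answer: Yes. B → A ',' / B → id '-' A on { 'id' }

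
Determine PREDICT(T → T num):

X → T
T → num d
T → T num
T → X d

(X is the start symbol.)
{ 'num' }

PREDICT(T → T num) = (FIRST(RHS) \ {ε}) ∪ (FOLLOW(T) if ε ∈ FIRST(RHS), i.e. RHS ⇒* ε)
FIRST(T) = { 'num' }
FIRST(T num) = { 'num' }
ε ∉ FIRST(T num), so FOLLOW(T) is not added.
PREDICT(T → T num) = { 'num' }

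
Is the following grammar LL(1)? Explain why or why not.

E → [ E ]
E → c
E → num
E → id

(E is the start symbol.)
Yes, the grammar is LL(1).

A grammar is LL(1) if for each non-terminal N with multiple productions, the predict sets of those productions are pairwise disjoint, where PREDICT(N → α) = (FIRST(α) \ {ε}) ∪ (FOLLOW(N) if α ⇒* ε).

For E:
  PREDICT(E → '[' E ']') = { '[' }
  PREDICT(E → c) = { 'c' }
  PREDICT(E → num) = { 'num' }
  PREDICT(E → id) = { 'id' }

All predict sets are disjoint. The grammar IS LL(1).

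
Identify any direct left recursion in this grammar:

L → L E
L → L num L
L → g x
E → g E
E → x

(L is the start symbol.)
Yes, L is left-recursive

L → L E: LEFT RECURSIVE (starts with L)
L → L num L: LEFT RECURSIVE (starts with L)
L → g x: starts with g
E → g E: starts with g
E → x: starts with x

The grammar has direct left recursion on: L.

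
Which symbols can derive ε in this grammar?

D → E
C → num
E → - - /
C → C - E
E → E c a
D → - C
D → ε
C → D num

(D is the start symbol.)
{ 'D' }

ε-productions: D → ε
So D is immediately nullable.
No further non-terminal can be added: every production for the remaining non-terminals contains a terminal or a non-nullable non-terminal.
Nullable = { 'D' }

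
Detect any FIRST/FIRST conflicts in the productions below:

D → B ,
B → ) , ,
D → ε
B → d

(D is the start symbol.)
No FIRST/FIRST conflicts.

A FIRST/FIRST conflict occurs when two productions N → α and N → β for the same non-terminal have FIRST(α) ∩ FIRST(β) ≠ ∅ (with ε ∈ FIRST of a nullable right-hand side, so two nullable alternatives also conflict).

FIRST sets of the non-terminals at (or reachable through a nullable prefix from) the front of some alternative:
  FIRST(B) = { ')', 'd' }

Productions for D:
  D → B ,: FIRST = { ')', 'd' }
  D → ε: FIRST = { ε }
Productions for B:
  B → ) , ,: FIRST = { ')' }
  B → d: FIRST = { 'd' }

All alternatives of each non-terminal have pairwise disjoint FIRST sets.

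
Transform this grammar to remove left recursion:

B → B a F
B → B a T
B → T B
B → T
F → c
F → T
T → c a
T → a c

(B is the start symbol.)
B → T B B'
B → T B'
B' → a F B'
B' → a T B'
B' → ε
F → c
F → T
T → c a
T → a c

B is directly left-recursive. The standard transformation for
  A → A α₁ | ... | A α_m | β₁ | ... | β_n
is
  A  → β₁ A' | ... | β_n A'
  A' → α₁ A' | ... | α_m A' | ε

B → T B becomes B → T B B'
B → T becomes B → T B'
B → B a F becomes B' → a F B'
B → B a T becomes B' → a T B'
Add B' → ε

Productions for other non-terminals are unchanged:
  F → c
  F → T
  T → c a
  T → a c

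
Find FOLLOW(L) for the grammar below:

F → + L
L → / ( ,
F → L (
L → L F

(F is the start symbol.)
To compute FOLLOW(L), find every occurrence of L on a right-hand side N → α L β: add FIRST(β) \ {ε}, and if β is empty or nullable also add FOLLOW(N). Iterate to a fixed point.

In F → + L: L is at the end, add FOLLOW(F)
In F → L (: L is followed by '(', add FIRST('(') \ {ε} = { '(' }
In L → L F: L is followed by F, add FIRST(F) \ {ε} = { '+', '/' }

The FOLLOW sets referred to above (computed the same way, to a fixed point):
  FOLLOW(F) = { $, '(', '+', '/' }

Taking the union: FOLLOW(L) = { $, '(', '+', '/' }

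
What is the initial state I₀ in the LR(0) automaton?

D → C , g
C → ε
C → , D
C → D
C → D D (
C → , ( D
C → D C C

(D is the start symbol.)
{ [C → . , ( D], [C → . , D], [C → . D C C], [C → . D D (], [C → . D], [C → .], [D → . C , g], [D' → . D] }

First, augment the grammar with D' → D
I₀ = CLOSURE({ [D' → . D] }):
  [D' → . D] has the dot before D: add [D → . C , g]
  [D → . C , g] has the dot before C: add [C → .], [C → . , D], [C → . D], [C → . D D (], [C → . , ( D], [C → . D C C]
No further items can be added.

I₀ = { [C → . , ( D], [C → . , D], [C → . D C C], [C → . D D (], [C → . D], [C → .], [D → . C , g], [D' → . D] }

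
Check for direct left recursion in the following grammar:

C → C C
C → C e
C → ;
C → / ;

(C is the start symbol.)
Direct left recursion occurs when N → N α for some non-terminal N (the right-hand side begins with the left-hand side itself).

C → C C: LEFT RECURSIVE (starts with C)
C → C e: LEFT RECURSIVE (starts with C)
C → ;: starts with ';'
C → / ;: starts with '/'

The grammar has direct left recursion on: C.

Answer: Yes, C is left-recursive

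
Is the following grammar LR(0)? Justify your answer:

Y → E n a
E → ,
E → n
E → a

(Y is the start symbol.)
A grammar is LR(0) if no state in the canonical LR(0) collection has:
  - both a shift item (dot before a terminal) and a complete item (shift-reduce conflict), or
  - two or more complete items (reduce-reduce conflict; the accept item [Y' → Y .] counts as a complete item here).

Augment with Y' → Y and build the canonical LR(0) collection (I0 = CLOSURE({[Y' → . Y]}), then GOTO on every symbol after a dot until no new states appear). It has 8 states:
  I0: { [E → . ,], [E → . a], [E → . n], [Y → . E n a], [Y' → . Y] }  — shift
  I1: { [E → , .] }  — reduce
  I2: { [Y → E . n a] }  — shift
  I3: { [Y' → Y .] }  — accept
  I4: { [E → a .] }  — reduce
  I5: { [E → n .] }  — reduce
  I6: { [Y → E n . a] }  — shift
  I7: { [Y → E n a .] }  — reduce

Every state is either a pure shift/goto state or contains exactly one complete item and nothing to shift — no conflicts. The grammar is LR(0).

Answer: Yes, the grammar is LR(0)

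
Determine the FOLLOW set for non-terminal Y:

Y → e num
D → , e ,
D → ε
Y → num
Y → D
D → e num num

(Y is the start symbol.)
To compute FOLLOW(Y), find every occurrence of Y on a right-hand side N → α Y β: add FIRST(β) \ {ε}, and if β is empty or nullable also add FOLLOW(N). Iterate to a fixed point.

Y is the start symbol, so $ ∈ FOLLOW(Y).
Y does not occur on any right-hand side.

Taking the union: FOLLOW(Y) = { $ }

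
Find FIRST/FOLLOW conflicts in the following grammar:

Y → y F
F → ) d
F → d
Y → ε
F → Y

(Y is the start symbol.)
No FIRST/FOLLOW conflicts.

A FIRST/FOLLOW conflict occurs when a non-terminal N has a nullable alternative N → β (β ⇒* ε) and another alternative N → α with FIRST(α) ∩ FOLLOW(N) ≠ ∅: on such a lookahead the parser cannot decide between expanding α and letting N vanish via β.

Nullable non-terminals: F, Y.
FIRST sets used below: FIRST(Y) = { 'y', ε }

F: nullable alternative(s) F → Y; FOLLOW(F) = { $ }
  F → ) d: FIRST \ {ε} = { ')' } — disjoint from FOLLOW(F)
  F → d: FIRST \ {ε} = { 'd' } — disjoint from FOLLOW(F)
  F → Y: FIRST \ {ε} = { 'y' } — this is the only nullable alternative, skip

Y: nullable alternative(s) Y → ε; FOLLOW(Y) = { $ }
  Y → y F: FIRST \ {ε} = { 'y' } — disjoint from FOLLOW(Y)
  Y → ε: FIRST \ {ε} = { } — this is the only nullable alternative, skip

No FIRST/FOLLOW conflicts found.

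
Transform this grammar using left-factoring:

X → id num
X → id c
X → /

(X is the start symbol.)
X → id X'
X' → num
X' → c
X → /

Left-factoring transforms A → αβ₁ | αβ₂ into A → αA' and A' → β₁ | β₂
(α is the longest common prefix among the alternatives). Repeat until
no nonterminal has two alternatives with a common prefix.

Round 1: X has alternatives sharing prefix 'id'. Introduce X': X → id X'
  Add: X' → num
  Add: X' → c

No remaining common prefixes — done.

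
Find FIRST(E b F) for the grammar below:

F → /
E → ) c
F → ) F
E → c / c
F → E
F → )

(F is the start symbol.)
FIRST sets of the non-terminals involved (from the grammar, by fixed-point iteration):
  FIRST(E) = { ')', 'c' }

To compute FIRST(E b F), process the symbols left to right:
Symbol E is a non-terminal. Add FIRST(E) \ {ε} = { ')', 'c' }
E is not nullable (ε ∉ FIRST(E)), so stop here.
FIRST(E b F) = { ')', 'c' }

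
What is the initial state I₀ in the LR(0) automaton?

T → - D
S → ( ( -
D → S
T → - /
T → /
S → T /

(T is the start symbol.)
{ [T → . - /], [T → . - D], [T → . /], [T' → . T] }

First, augment the grammar with T' → T
I₀ = CLOSURE({ [T' → . T] }):
  [T' → . T] has the dot before T: add [T → . - D], [T → . - /], [T → . /]
No further items can be added.

I₀ = { [T → . - /], [T → . - D], [T → . /], [T' → . T] }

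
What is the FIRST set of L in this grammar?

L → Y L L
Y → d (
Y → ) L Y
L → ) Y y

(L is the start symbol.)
{ ')', 'd' }

FIRST sets of the other non-terminals involved (by the same procedure, iterated to a fixed point):
  FIRST(Y) = { ')', 'd' }

From L → Y L L:
  - Y is a non-terminal: add FIRST(Y) \ {ε} = { ')', 'd' }
    Y is not nullable, so stop
From L → ) Y y:
  - ')' is a terminal: add ')' and stop

Collecting: FIRST(L) = { ')', 'd' }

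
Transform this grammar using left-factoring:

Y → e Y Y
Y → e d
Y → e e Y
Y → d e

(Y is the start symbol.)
Y → e Y'
Y' → Y Y
Y' → d
Y' → e Y
Y → d e

Left-factoring transforms A → αβ₁ | αβ₂ into A → αA' and A' → β₁ | β₂
(α is the longest common prefix among the alternatives). Repeat until
no nonterminal has two alternatives with a common prefix.

Round 1: Y has alternatives sharing prefix 'e'. Introduce Y': Y → e Y'
  Add: Y' → Y Y
  Add: Y' → d
  Add: Y' → e Y

No remaining common prefixes — done.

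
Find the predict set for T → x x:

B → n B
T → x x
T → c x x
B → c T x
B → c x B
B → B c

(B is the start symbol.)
PREDICT(T → x x) = (FIRST(RHS) \ {ε}) ∪ (FOLLOW(T) if ε ∈ FIRST(RHS), i.e. RHS ⇒* ε)
FIRST(x x) = { 'x' }
ε ∉ FIRST(x x), so FOLLOW(T) is not added.
PREDICT(T → x x) = { 'x' }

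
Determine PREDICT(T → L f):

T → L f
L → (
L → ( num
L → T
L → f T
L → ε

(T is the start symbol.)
PREDICT(T → L f) = (FIRST(RHS) \ {ε}) ∪ (FOLLOW(T) if ε ∈ FIRST(RHS), i.e. RHS ⇒* ε)
FIRST(L) = { '(', 'f', ε }
FIRST(L f) = { '(', 'f' }
ε ∉ FIRST(L f), so FOLLOW(T) is not added.
PREDICT(T → L f) = { '(', 'f' }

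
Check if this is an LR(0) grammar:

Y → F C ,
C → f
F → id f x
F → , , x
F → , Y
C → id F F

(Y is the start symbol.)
Yes, the grammar is LR(0)

A grammar is LR(0) if no state in the canonical LR(0) collection has:
  - both a shift item (dot before a terminal) and a complete item (shift-reduce conflict), or
  - two or more complete items (reduce-reduce conflict; the accept item [Y' → Y .] counts as a complete item here).

Augment with Y' → Y and build the canonical LR(0) collection (I0 = CLOSURE({[Y' → . Y]}), then GOTO on every symbol after a dot until no new states appear). It has 16 states:
  I0: { [F → . , , x], [F → . , Y], [F → . id f x], [Y → . F C ,], [Y' → . Y] }  — shift
  I1: { [F → , . , x], [F → , . Y], [F → . , , x], [F → . , Y], [F → . id f x], [Y → . F C ,] }  — shift
  I2: { [C → . f], [C → . id F F], [Y → F . C ,] }  — shift
  I3: { [Y' → Y .] }  — accept
  I4: { [F → id . f x] }  — shift
  I5: { [F → id f . x] }  — shift
  I6: { [F → id f x .] }  — reduce
  I7: { [Y → F C . ,] }  — shift
  I8: { [C → f .] }  — reduce
  I9: { [C → id . F F], [F → . , , x], [F → . , Y], [F → . id f x] }  — shift
  I10: { [C → id F . F], [F → . , , x], [F → . , Y], [F → . id f x] }  — shift
  I11: { [C → id F F .] }  — reduce
  I12: { [Y → F C , .] }  — reduce
  I13: { [F → , , . x], [F → , . , x], [F → , . Y], [F → . , , x], [F → . , Y], [F → . id f x], [Y → . F C ,] }  — shift
  I14: { [F → , Y .] }  — reduce
  I15: { [F → , , x .] }  — reduce

Every state is either a pure shift/goto state or contains exactly one complete item and nothing to shift — no conflicts. The grammar is LR(0).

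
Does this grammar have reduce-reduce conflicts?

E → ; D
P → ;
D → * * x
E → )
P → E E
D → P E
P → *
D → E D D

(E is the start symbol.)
A reduce-reduce conflict occurs when an LR(0) state has two complete items [A → α .] and [B → β .] — both call for a reduction, and with no lookahead the parser cannot choose between them.

Augment with E' → E and build the canonical LR(0) collection (I0 = CLOSURE({[E' → . E]}), then GOTO on every symbol after a dot until no new states appear). It has 15 states:
  I0: { [E → . )], [E → . ; D], [E' → . E] }  — shift
  I1: { [E → ) .] }  — reduce
  I2: { [D → . * * x], [D → . E D D], [D → . P E], [E → . )], [E → . ; D], [E → ; . D], [P → . *], [P → . ;], [P → . E E] }  — shift
  I3: { [E' → E .] }  — accept
  I4: { [D → * . * x], [P → * .] }  — shift, reduce
  I5: { [D → . * * x], [D → . E D D], [D → . P E], [E → . )], [E → . ; D], [E → ; . D], [P → . *], [P → . ;], [P → . E E], [P → ; .] }  — shift, reduce
  I6: { [E → ; D .] }  — reduce
  I7: { [D → . * * x], [D → . E D D], [D → . P E], [D → E . D D], [E → . )], [E → . ; D], [P → . *], [P → . ;], [P → . E E], [P → E . E] }  — shift
  I8: { [D → P . E], [E → . )], [E → . ; D] }  — shift
  I9: { [D → P E .] }  — reduce
  I10: { [D → . * * x], [D → . E D D], [D → . P E], [D → E D . D], [E → . )], [E → . ; D], [P → . *], [P → . ;], [P → . E E] }  — shift
  I11: { [D → . * * x], [D → . E D D], [D → . P E], [D → E . D D], [E → . )], [E → . ; D], [P → . *], [P → . ;], [P → . E E], [P → E . E], [P → E E .] }  — shift, reduce
  I12: { [D → E D D .] }  — reduce
  I13: { [D → * * . x] }  — shift
  I14: { [D → * * x .] }  — reduce

No state contains more than one complete item.

Answer: No reduce-reduce conflicts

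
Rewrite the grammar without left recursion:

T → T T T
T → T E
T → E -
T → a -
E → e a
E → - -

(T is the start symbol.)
T is directly left-recursive. The standard transformation for
  A → A α₁ | ... | A α_m | β₁ | ... | β_n
is
  A  → β₁ A' | ... | β_n A'
  A' → α₁ A' | ... | α_m A' | ε

T → E - becomes T → E - T'
T → a - becomes T → a - T'
T → T T T becomes T' → T T T'
T → T E becomes T' → E T'
Add T' → ε

Productions for other non-terminals are unchanged:
  E → e a
  E → - -

Resulting grammar:
T → E - T'
T → a - T'
T' → T T T'
T' → E T'
T' → ε
E → e a
E → - -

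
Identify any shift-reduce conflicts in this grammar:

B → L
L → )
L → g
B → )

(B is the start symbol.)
A shift-reduce conflict occurs when an LR(0) state has both:
  - a complete (reduce) item [A → α .] (dot at the end), and
  - a shift item [B → β . c γ] (dot before a terminal).

Augment with B' → B and build the canonical LR(0) collection (I0 = CLOSURE({[B' → . B]}), then GOTO on every symbol after a dot until no new states appear). It has 5 states:
  I0: { [B → . )], [B → . L], [B' → . B], [L → . )], [L → . g] }  — shift
  I1: { [B → ) .], [L → ) .] }  — 2 reduces
  I2: { [B' → B .] }  — accept
  I3: { [B → L .] }  — reduce
  I4: { [L → g .] }  — reduce

No state contains both a complete item and a shift item.

Answer: No shift-reduce conflicts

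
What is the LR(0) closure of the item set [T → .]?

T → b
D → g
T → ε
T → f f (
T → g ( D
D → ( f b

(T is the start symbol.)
{ [T → .] }

Start with: [T → .]
The dot is at the end, so nothing is added.

CLOSURE = { [T → .] }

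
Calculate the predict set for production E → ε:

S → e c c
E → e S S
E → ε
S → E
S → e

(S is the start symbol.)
{ $, 'e' }

PREDICT(E → ε) = (FIRST(RHS) \ {ε}) ∪ (FOLLOW(E) if ε ∈ FIRST(RHS), i.e. RHS ⇒* ε)
The right-hand side is ε (FIRST(ε) = { ε }), so the predict set is FOLLOW(E) = { $, 'e' }
PREDICT(E → ε) = { $, 'e' }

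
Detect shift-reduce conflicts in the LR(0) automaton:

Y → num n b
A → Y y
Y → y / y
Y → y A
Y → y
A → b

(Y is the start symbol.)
Yes — I3: [Y → y .] vs [A → . b]

Augment with Y' → Y and build the canonical LR(0) collection (I0 = CLOSURE({[Y' → . Y]}), then GOTO on every symbol after a dot until no new states appear). It has 12 states:
  I0: { [Y → . num n b], [Y → . y / y], [Y → . y A], [Y → . y], [Y' → . Y] }  — shift
  I1: { [Y' → Y .] }  — accept
  I2: { [Y → num . n b] }  — shift
  I3: { [A → . Y y], [A → . b], [Y → . num n b], [Y → . y / y], [Y → . y A], [Y → . y], [Y → y . / y], [Y → y . A], [Y → y .] }  — shift, reduce
  I4: { [Y → y / . y] }  — shift
  I5: { [Y → y A .] }  — reduce
  I6: { [A → Y . y] }  — shift
  I7: { [A → b .] }  — reduce
  I8: { [A → Y y .] }  — reduce
  I9: { [Y → y / y .] }  — reduce
  I10: { [Y → num n . b] }  — shift
  I11: { [Y → num n b .] }  — reduce

I3 contains reduce item [Y → y .] and shift items [A → . b], [Y → . num n b], [Y → . y], [Y → . y / y], [Y → y . / y], [Y → . y A] — shift-reduce conflict.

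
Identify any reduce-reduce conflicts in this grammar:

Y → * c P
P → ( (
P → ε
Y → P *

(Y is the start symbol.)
No reduce-reduce conflicts

Augment with Y' → Y and build the canonical LR(0) collection (I0 = CLOSURE({[Y' → . Y]}), then GOTO on every symbol after a dot until no new states appear). It has 9 states:
  I0: { [P → . ( (], [P → .], [Y → . * c P], [Y → . P *], [Y' → . Y] }  — shift, reduce
  I1: { [P → ( . (] }  — shift
  I2: { [Y → * . c P] }  — shift
  I3: { [Y → P . *] }  — shift
  I4: { [Y' → Y .] }  — accept
  I5: { [Y → P * .] }  — reduce
  I6: { [P → . ( (], [P → .], [Y → * c . P] }  — shift, reduce
  I7: { [Y → * c P .] }  — reduce
  I8: { [P → ( ( .] }  — reduce

No state contains more than one complete item.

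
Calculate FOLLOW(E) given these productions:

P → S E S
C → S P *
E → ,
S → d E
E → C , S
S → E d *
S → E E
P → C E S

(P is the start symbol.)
{ $, '*', ',', 'd' }

In P → S E S: E is followed by S, add FIRST(S) \ {ε} = { ',', 'd' }
In S → d E: E is at the end, add FOLLOW(S)
In S → E d *: E is followed by d '*', add FIRST(d '*') \ {ε} = { 'd' }
In S → E E: E is followed by E, add FIRST(E) \ {ε} = { ',', 'd' }
In S → E E: E is at the end, add FOLLOW(S)
In P → C E S: E is followed by S, add FIRST(S) \ {ε} = { ',', 'd' }

The FOLLOW sets referred to above (computed the same way, to a fixed point):
  FOLLOW(S) = { $, '*', ',', 'd' }

Taking the union: FOLLOW(E) = { $, '*', ',', 'd' }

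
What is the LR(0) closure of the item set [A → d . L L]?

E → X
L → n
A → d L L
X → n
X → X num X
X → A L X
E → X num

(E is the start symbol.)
{ [A → d . L L], [L → . n] }

To compute CLOSURE, for each item [A → α.Bβ] where B is a non-terminal, add [B → .γ] for all productions B → γ; repeat for the newly added items until nothing changes.

Start with: [A → d . L L]
  [A → d . L L] has the dot before L: add [L → . n]
No further items can be added.

CLOSURE = { [A → d . L L], [L → . n] }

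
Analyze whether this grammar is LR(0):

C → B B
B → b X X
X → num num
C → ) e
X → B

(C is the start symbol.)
Yes, the grammar is LR(0)

Augment with C' → C and build the canonical LR(0) collection (I0 = CLOSURE({[C' → . C]}), then GOTO on every symbol after a dot until no new states appear). It has 12 states:
  I0: { [B → . b X X], [C → . ) e], [C → . B B], [C' → . C] }  — shift
  I1: { [C → ) . e] }  — shift
  I2: { [B → . b X X], [C → B . B] }  — shift
  I3: { [C' → C .] }  — accept
  I4: { [B → . b X X], [B → b . X X], [X → . B], [X → . num num] }  — shift
  I5: { [X → B .] }  — reduce
  I6: { [B → . b X X], [B → b X . X], [X → . B], [X → . num num] }  — shift
  I7: { [X → num . num] }  — shift
  I8: { [X → num num .] }  — reduce
  I9: { [B → b X X .] }  — reduce
  I10: { [C → B B .] }  — reduce
  I11: { [C → ) e .] }  — reduce

Every state is either a pure shift/goto state or contains exactly one complete item and nothing to shift — no conflicts. The grammar is LR(0).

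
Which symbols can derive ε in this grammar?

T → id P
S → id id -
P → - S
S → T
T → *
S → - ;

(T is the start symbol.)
None

A non-terminal is nullable if it can derive ε (the empty string): either it has an ε-production, or it has a production whose right-hand side consists entirely of nullable non-terminals.

There are no ε-productions, so no non-terminal can derive ε.
No non-terminals are nullable.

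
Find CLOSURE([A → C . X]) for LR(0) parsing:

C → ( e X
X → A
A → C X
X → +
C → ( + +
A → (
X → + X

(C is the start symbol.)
{ [A → . (], [A → . C X], [A → C . X], [C → . ( + +], [C → . ( e X], [X → . + X], [X → . +], [X → . A] }

Start with: [A → C . X]
  [A → C . X] has the dot before X: add [X → . A], [X → . +], [X → . + X]
  [X → . A] has the dot before A: add [A → . C X], [A → . (]
  [A → . C X] has the dot before C: add [C → . ( e X], [C → . ( + +]
No further items can be added.

CLOSURE = { [A → . (], [A → . C X], [A → C . X], [C → . ( + +], [C → . ( e X], [X → . + X], [X → . +], [X → . A] }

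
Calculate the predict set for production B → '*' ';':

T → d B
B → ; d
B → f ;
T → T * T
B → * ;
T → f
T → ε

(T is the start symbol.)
PREDICT(B → '*' ';') = (FIRST(RHS) \ {ε}) ∪ (FOLLOW(B) if ε ∈ FIRST(RHS), i.e. RHS ⇒* ε)
FIRST('*' ';') = { '*' }
ε ∉ FIRST('*' ';'), so FOLLOW(B) is not added.
PREDICT(B → '*' ';') = { '*' }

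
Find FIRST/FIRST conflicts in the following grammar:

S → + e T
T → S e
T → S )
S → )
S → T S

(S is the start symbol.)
Yes. S → '+' e T / S → T S on { '+' }; S → ')' / S → T S on { ')' }; T → S e / T → S ')' on { ')', '+' }

A FIRST/FIRST conflict occurs when two productions N → α and N → β for the same non-terminal have FIRST(α) ∩ FIRST(β) ≠ ∅ (with ε ∈ FIRST of a nullable right-hand side, so two nullable alternatives also conflict).

FIRST sets of the non-terminals at (or reachable through a nullable prefix from) the front of some alternative:
  FIRST(T) = { ')', '+' }
  FIRST(S) = { ')', '+' }

Productions for S:
  S → + e T: FIRST = { '+' }
  S → ): FIRST = { ')' }
  S → T S: FIRST = { ')', '+' }
Productions for T:
  T → S e: FIRST = { ')', '+' }
  T → S ): FIRST = { ')', '+' }

Conflict for S: S → + e T and S → T S
  Overlap: { '+' }
Conflict for S: S → ) and S → T S
  Overlap: { ')' }
Conflict for T: T → S e and T → S )
  Overlap: { ')', '+' }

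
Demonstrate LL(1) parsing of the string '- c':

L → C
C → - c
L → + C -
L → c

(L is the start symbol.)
Stack is shown with the top on the left.

Stack  Input  Action
--------------------
L $    - c $  output L → C
C $    - c $  output C → - c
- c $  - c $  match '-'
c $    c $    match 'c'
$      $      accept

The string is accepted.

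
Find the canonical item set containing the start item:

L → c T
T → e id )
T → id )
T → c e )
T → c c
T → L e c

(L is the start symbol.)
First, augment the grammar with L' → L
I₀ = CLOSURE({ [L' → . L] }):
  [L' → . L] has the dot before L: add [L → . c T]
No further items can be added.

I₀ = { [L → . c T], [L' → . L] }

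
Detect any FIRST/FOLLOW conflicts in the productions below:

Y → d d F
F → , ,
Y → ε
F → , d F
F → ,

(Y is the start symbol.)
No FIRST/FOLLOW conflicts.

A FIRST/FOLLOW conflict occurs when a non-terminal N has a nullable alternative N → β (β ⇒* ε) and another alternative N → α with FIRST(α) ∩ FOLLOW(N) ≠ ∅: on such a lookahead the parser cannot decide between expanding α and letting N vanish via β.

Nullable non-terminals: Y.

Y: nullable alternative(s) Y → ε; FOLLOW(Y) = { $ }
  Y → d d F: FIRST \ {ε} = { 'd' } — disjoint from FOLLOW(Y)
  Y → ε: FIRST \ {ε} = { } — this is the only nullable alternative, skip

F has no nullable alternative, so no FIRST/FOLLOW check is needed there.

No FIRST/FOLLOW conflicts found.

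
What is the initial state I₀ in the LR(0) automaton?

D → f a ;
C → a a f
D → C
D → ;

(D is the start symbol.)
First, augment the grammar with D' → D
I₀ = CLOSURE({ [D' → . D] }):
  [D' → . D] has the dot before D: add [D → . f a ;], [D → . C], [D → . ;]
  [D → . C] has the dot before C: add [C → . a a f]
No further items can be added.

I₀ = { [C → . a a f], [D → . ;], [D → . C], [D → . f a ;], [D' → . D] }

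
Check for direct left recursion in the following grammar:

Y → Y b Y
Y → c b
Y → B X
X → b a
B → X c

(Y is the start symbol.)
Yes, Y is left-recursive

Direct left recursion occurs when N → N α for some non-terminal N (the right-hand side begins with the left-hand side itself).

Y → Y b Y: LEFT RECURSIVE (starts with Y)
Y → c b: starts with c
Y → B X: starts with B
X → b a: starts with b
B → X c: starts with X

The grammar has direct left recursion on: Y.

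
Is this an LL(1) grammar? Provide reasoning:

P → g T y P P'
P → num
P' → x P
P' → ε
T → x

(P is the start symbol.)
A grammar is LL(1) if for each non-terminal N with multiple productions, the predict sets of those productions are pairwise disjoint, where PREDICT(N → α) = (FIRST(α) \ {ε}) ∪ (FOLLOW(N) if α ⇒* ε).

Relevant sets:
  FOLLOW(P') = { $, 'x' }

For P:
  PREDICT(P → g T y P P') = { 'g' }
  PREDICT(P → num) = { 'num' }
For P':
  PREDICT(P' → x P) = { 'x' }
  PREDICT(P' → ε) = { $, 'x' }
T has a single production, so nothing to check there.

Conflict found: Predict set conflict for P': { 'x' }
The grammar is NOT LL(1).

Answer: No. Predict set conflict for P': { 'x' }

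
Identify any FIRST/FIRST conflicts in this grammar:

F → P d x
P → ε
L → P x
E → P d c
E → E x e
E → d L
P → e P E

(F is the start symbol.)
FIRST sets of the non-terminals at (or reachable through a nullable prefix from) the front of some alternative:
  FIRST(P) = { 'e', ε }
  FIRST(E) = { 'd', 'e' }

Productions for P:
  P → ε: FIRST = { ε }
  P → e P E: FIRST = { 'e' }
Productions for E:
  E → P d c: FIRST = { 'd', 'e' }
  E → E x e: FIRST = { 'd', 'e' }
  E → d L: FIRST = { 'd' }
F, L have only one production, so no FIRST/FIRST conflict is possible there.

Conflict for E: E → P d c and E → E x e
  Overlap: { 'd', 'e' }
Conflict for E: E → P d c and E → d L
  Overlap: { 'd' }
Conflict for E: E → E x e and E → d L
  Overlap: { 'd' }

Answer: Yes. E → P d c / E → E x e on { 'd', 'e' }; E → P d c / E → d L on { 'd' }; E → E x e / E → d L on { 'd' }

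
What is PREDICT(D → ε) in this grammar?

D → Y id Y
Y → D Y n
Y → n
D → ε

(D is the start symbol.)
{ $, 'n' }

PREDICT(D → ε) = (FIRST(RHS) \ {ε}) ∪ (FOLLOW(D) if ε ∈ FIRST(RHS), i.e. RHS ⇒* ε)
The right-hand side is ε (FIRST(ε) = { ε }), so the predict set is FOLLOW(D) = { $, 'n' }
PREDICT(D → ε) = { $, 'n' }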